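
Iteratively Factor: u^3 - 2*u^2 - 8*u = (u)*(u^2 - 2*u - 8) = u*(u + 2)*(u - 4)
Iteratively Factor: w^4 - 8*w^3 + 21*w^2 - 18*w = (w - 3)*(w^3 - 5*w^2 + 6*w) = w*(w - 3)*(w^2 - 5*w + 6) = w*(w - 3)^2*(w - 2)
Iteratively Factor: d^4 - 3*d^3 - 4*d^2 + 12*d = (d + 2)*(d^3 - 5*d^2 + 6*d) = (d - 2)*(d + 2)*(d^2 - 3*d) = d*(d - 2)*(d + 2)*(d - 3)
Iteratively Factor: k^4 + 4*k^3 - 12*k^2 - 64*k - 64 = (k + 2)*(k^3 + 2*k^2 - 16*k - 32) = (k - 4)*(k + 2)*(k^2 + 6*k + 8) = (k - 4)*(k + 2)^2*(k + 4)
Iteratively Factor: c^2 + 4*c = (c + 4)*(c)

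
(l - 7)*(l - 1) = l^2 - 8*l + 7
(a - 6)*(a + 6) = a^2 - 36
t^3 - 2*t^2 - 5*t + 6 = (t - 3)*(t - 1)*(t + 2)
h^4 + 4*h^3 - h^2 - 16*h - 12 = (h - 2)*(h + 1)*(h + 2)*(h + 3)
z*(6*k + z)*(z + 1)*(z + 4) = 6*k*z^3 + 30*k*z^2 + 24*k*z + z^4 + 5*z^3 + 4*z^2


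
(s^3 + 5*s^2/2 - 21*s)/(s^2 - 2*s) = (s^2 + 5*s/2 - 21)/(s - 2)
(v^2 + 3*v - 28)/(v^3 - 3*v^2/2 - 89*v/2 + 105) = 2*(v - 4)/(2*v^2 - 17*v + 30)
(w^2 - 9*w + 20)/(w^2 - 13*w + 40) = (w - 4)/(w - 8)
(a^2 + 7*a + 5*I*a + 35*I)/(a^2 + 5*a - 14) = (a + 5*I)/(a - 2)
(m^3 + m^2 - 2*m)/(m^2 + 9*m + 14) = m*(m - 1)/(m + 7)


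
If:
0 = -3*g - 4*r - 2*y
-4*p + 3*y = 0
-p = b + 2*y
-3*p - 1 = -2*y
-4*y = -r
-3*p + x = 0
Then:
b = 11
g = 24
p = -3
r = -16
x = -9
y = -4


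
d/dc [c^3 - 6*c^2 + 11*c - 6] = 3*c^2 - 12*c + 11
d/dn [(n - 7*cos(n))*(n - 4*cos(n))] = 11*n*sin(n) + 2*n - 28*sin(2*n) - 11*cos(n)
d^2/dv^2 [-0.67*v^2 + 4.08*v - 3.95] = -1.34000000000000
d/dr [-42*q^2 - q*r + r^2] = -q + 2*r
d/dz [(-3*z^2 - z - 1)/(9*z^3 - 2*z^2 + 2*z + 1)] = (27*z^4 + 18*z^3 + 19*z^2 - 10*z + 1)/(81*z^6 - 36*z^5 + 40*z^4 + 10*z^3 + 4*z + 1)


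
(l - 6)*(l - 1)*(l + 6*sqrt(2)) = l^3 - 7*l^2 + 6*sqrt(2)*l^2 - 42*sqrt(2)*l + 6*l + 36*sqrt(2)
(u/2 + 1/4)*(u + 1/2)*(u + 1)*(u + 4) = u^4/2 + 3*u^3 + 37*u^2/8 + 21*u/8 + 1/2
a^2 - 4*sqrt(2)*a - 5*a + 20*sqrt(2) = (a - 5)*(a - 4*sqrt(2))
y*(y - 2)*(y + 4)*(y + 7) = y^4 + 9*y^3 + 6*y^2 - 56*y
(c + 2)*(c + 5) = c^2 + 7*c + 10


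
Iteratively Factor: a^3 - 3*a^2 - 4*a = (a)*(a^2 - 3*a - 4) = a*(a - 4)*(a + 1)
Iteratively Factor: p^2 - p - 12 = (p + 3)*(p - 4)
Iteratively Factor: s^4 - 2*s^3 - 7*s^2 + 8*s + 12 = (s + 2)*(s^3 - 4*s^2 + s + 6) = (s - 2)*(s + 2)*(s^2 - 2*s - 3) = (s - 3)*(s - 2)*(s + 2)*(s + 1)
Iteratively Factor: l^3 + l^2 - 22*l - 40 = (l - 5)*(l^2 + 6*l + 8) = (l - 5)*(l + 4)*(l + 2)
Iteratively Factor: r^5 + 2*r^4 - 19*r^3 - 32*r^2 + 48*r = (r - 1)*(r^4 + 3*r^3 - 16*r^2 - 48*r) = (r - 1)*(r + 4)*(r^3 - r^2 - 12*r) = (r - 4)*(r - 1)*(r + 4)*(r^2 + 3*r) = r*(r - 4)*(r - 1)*(r + 4)*(r + 3)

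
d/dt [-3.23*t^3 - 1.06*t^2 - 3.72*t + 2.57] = -9.69*t^2 - 2.12*t - 3.72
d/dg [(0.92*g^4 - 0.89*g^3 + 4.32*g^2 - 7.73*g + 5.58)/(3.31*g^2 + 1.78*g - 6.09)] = (6.0904*g^5 + 1.9669*g^4 - 25.5796*g^3 + 49.5362*g^2 - 89.5572*g + 37.1433)/(10.9561*g^4 + 11.7836*g^3 - 37.1474*g^2 - 21.6804*g + 37.0881)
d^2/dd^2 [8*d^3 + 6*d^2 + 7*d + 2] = 48*d + 12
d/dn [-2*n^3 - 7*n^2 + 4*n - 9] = -6*n^2 - 14*n + 4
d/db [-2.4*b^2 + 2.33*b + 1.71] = 2.33 - 4.8*b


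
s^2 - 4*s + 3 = (s - 3)*(s - 1)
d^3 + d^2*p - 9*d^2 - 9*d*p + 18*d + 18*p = (d - 6)*(d - 3)*(d + p)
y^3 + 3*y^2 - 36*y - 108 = (y - 6)*(y + 3)*(y + 6)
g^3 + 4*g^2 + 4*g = g*(g + 2)^2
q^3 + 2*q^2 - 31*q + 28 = (q - 4)*(q - 1)*(q + 7)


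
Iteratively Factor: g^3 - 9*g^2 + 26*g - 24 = (g - 3)*(g^2 - 6*g + 8) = (g - 4)*(g - 3)*(g - 2)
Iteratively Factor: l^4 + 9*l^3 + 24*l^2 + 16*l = (l + 4)*(l^3 + 5*l^2 + 4*l) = (l + 4)^2*(l^2 + l) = (l + 1)*(l + 4)^2*(l)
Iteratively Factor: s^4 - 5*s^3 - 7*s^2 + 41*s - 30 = (s - 2)*(s^3 - 3*s^2 - 13*s + 15) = (s - 2)*(s - 1)*(s^2 - 2*s - 15) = (s - 5)*(s - 2)*(s - 1)*(s + 3)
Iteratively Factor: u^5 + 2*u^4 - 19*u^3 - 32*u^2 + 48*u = (u + 4)*(u^4 - 2*u^3 - 11*u^2 + 12*u) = (u - 4)*(u + 4)*(u^3 + 2*u^2 - 3*u) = (u - 4)*(u + 3)*(u + 4)*(u^2 - u) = u*(u - 4)*(u + 3)*(u + 4)*(u - 1)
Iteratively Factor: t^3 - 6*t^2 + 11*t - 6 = (t - 1)*(t^2 - 5*t + 6) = (t - 3)*(t - 1)*(t - 2)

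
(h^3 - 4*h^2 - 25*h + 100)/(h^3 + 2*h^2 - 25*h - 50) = (h - 4)/(h + 2)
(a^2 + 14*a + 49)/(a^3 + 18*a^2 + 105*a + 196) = 1/(a + 4)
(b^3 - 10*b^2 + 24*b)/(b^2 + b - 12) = b*(b^2 - 10*b + 24)/(b^2 + b - 12)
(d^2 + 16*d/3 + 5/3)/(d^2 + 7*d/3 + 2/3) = (d + 5)/(d + 2)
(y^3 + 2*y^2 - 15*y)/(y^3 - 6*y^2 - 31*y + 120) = y/(y - 8)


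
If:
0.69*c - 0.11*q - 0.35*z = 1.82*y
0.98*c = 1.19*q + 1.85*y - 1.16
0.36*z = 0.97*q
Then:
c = 0.159290650088333*z - 4.16328140406231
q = 0.371134020618557*z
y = -0.154348458080819*z - 1.57838690593571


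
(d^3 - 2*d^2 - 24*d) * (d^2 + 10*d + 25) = d^5 + 8*d^4 - 19*d^3 - 290*d^2 - 600*d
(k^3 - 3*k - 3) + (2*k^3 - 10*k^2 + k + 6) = 3*k^3 - 10*k^2 - 2*k + 3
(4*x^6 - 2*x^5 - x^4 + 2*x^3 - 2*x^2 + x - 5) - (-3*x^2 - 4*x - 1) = 4*x^6 - 2*x^5 - x^4 + 2*x^3 + x^2 + 5*x - 4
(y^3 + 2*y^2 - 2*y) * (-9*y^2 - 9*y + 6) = -9*y^5 - 27*y^4 + 6*y^3 + 30*y^2 - 12*y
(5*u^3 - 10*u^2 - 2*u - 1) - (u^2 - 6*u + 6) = 5*u^3 - 11*u^2 + 4*u - 7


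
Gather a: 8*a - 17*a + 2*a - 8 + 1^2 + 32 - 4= 21 - 7*a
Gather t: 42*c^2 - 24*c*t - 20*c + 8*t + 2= 42*c^2 - 20*c + t*(8 - 24*c) + 2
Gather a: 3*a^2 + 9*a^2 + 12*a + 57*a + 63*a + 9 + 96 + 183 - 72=12*a^2 + 132*a + 216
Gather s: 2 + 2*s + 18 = 2*s + 20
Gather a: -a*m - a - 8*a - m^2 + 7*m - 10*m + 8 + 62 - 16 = a*(-m - 9) - m^2 - 3*m + 54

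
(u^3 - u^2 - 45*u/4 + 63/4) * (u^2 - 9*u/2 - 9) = u^5 - 11*u^4/2 - 63*u^3/4 + 603*u^2/8 + 243*u/8 - 567/4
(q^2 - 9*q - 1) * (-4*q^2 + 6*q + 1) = -4*q^4 + 42*q^3 - 49*q^2 - 15*q - 1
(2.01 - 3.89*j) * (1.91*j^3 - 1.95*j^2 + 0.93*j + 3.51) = -7.4299*j^4 + 11.4246*j^3 - 7.5372*j^2 - 11.7846*j + 7.0551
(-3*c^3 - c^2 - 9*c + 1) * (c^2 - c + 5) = -3*c^5 + 2*c^4 - 23*c^3 + 5*c^2 - 46*c + 5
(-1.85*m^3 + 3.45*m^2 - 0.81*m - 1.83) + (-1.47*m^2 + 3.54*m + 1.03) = -1.85*m^3 + 1.98*m^2 + 2.73*m - 0.8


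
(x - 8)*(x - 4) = x^2 - 12*x + 32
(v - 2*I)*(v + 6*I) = v^2 + 4*I*v + 12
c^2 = c^2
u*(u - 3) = u^2 - 3*u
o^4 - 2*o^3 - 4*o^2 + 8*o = o*(o - 2)^2*(o + 2)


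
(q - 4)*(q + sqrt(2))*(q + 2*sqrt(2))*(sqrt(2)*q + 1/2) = sqrt(2)*q^4 - 4*sqrt(2)*q^3 + 13*q^3/2 - 26*q^2 + 11*sqrt(2)*q^2/2 - 22*sqrt(2)*q + 2*q - 8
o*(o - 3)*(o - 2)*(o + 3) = o^4 - 2*o^3 - 9*o^2 + 18*o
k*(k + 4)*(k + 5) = k^3 + 9*k^2 + 20*k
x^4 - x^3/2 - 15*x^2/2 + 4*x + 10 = (x - 2)^2*(x + 1)*(x + 5/2)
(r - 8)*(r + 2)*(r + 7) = r^3 + r^2 - 58*r - 112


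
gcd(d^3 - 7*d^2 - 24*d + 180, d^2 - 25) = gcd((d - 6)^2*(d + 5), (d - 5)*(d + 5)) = d + 5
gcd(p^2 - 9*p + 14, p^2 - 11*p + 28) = p - 7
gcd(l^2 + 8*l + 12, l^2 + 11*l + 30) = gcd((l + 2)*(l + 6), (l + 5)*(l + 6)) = l + 6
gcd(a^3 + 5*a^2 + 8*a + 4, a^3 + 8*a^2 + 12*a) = a + 2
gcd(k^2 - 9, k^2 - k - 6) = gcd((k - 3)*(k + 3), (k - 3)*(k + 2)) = k - 3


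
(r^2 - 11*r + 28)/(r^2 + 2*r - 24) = (r - 7)/(r + 6)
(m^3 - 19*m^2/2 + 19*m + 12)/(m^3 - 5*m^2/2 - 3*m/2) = (m^2 - 10*m + 24)/(m*(m - 3))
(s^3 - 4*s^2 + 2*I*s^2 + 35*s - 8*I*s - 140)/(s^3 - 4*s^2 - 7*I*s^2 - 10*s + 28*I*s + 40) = (s + 7*I)/(s - 2*I)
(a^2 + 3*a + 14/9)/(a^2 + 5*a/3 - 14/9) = (3*a + 2)/(3*a - 2)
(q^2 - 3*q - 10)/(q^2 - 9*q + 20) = (q + 2)/(q - 4)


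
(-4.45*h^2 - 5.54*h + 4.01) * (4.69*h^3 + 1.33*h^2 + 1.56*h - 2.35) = -20.8705*h^5 - 31.9011*h^4 + 4.4967*h^3 + 7.1484*h^2 + 19.2746*h - 9.4235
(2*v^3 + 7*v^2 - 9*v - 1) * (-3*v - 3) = -6*v^4 - 27*v^3 + 6*v^2 + 30*v + 3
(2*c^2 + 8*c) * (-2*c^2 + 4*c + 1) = -4*c^4 - 8*c^3 + 34*c^2 + 8*c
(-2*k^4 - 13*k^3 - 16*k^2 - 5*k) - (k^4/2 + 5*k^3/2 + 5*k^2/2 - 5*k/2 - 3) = -5*k^4/2 - 31*k^3/2 - 37*k^2/2 - 5*k/2 + 3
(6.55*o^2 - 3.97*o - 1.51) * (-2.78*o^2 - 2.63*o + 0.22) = -18.209*o^4 - 6.1899*o^3 + 16.0799*o^2 + 3.0979*o - 0.3322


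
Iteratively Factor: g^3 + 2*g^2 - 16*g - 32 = (g + 4)*(g^2 - 2*g - 8) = (g - 4)*(g + 4)*(g + 2)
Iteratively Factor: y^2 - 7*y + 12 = (y - 4)*(y - 3)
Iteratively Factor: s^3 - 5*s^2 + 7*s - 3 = (s - 3)*(s^2 - 2*s + 1) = (s - 3)*(s - 1)*(s - 1)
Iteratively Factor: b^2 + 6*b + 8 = (b + 2)*(b + 4)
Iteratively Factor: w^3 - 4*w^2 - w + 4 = (w + 1)*(w^2 - 5*w + 4) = (w - 4)*(w + 1)*(w - 1)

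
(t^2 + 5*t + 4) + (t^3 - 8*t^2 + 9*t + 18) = t^3 - 7*t^2 + 14*t + 22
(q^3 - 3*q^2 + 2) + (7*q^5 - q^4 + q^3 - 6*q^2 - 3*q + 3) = 7*q^5 - q^4 + 2*q^3 - 9*q^2 - 3*q + 5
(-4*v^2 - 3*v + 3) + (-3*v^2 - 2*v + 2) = -7*v^2 - 5*v + 5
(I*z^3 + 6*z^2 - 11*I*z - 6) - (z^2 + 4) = I*z^3 + 5*z^2 - 11*I*z - 10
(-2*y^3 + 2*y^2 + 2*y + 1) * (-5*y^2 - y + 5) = 10*y^5 - 8*y^4 - 22*y^3 + 3*y^2 + 9*y + 5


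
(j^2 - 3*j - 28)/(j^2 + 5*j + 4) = (j - 7)/(j + 1)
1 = 1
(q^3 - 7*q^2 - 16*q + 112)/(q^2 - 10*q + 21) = (q^2 - 16)/(q - 3)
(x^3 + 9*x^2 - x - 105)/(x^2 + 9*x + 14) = (x^2 + 2*x - 15)/(x + 2)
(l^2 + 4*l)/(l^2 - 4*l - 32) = l/(l - 8)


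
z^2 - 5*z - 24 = (z - 8)*(z + 3)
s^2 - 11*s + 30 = (s - 6)*(s - 5)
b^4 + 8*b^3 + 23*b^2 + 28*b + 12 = (b + 1)*(b + 2)^2*(b + 3)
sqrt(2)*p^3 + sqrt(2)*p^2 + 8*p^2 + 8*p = p*(p + 4*sqrt(2))*(sqrt(2)*p + sqrt(2))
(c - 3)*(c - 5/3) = c^2 - 14*c/3 + 5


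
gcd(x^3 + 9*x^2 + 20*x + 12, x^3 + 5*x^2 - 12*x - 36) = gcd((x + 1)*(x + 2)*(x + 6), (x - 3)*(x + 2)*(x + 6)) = x^2 + 8*x + 12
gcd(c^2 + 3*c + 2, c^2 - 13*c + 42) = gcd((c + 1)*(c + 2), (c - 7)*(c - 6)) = 1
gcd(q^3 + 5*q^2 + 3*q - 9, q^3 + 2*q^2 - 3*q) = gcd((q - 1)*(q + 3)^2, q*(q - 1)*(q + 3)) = q^2 + 2*q - 3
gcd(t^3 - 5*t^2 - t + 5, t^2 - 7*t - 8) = t + 1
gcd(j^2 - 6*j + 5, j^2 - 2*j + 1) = j - 1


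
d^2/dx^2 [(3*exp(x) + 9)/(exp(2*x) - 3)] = 3*(exp(4*x) + 12*exp(3*x) + 18*exp(2*x) + 36*exp(x) + 9)*exp(x)/(exp(6*x) - 9*exp(4*x) + 27*exp(2*x) - 27)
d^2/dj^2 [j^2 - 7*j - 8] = 2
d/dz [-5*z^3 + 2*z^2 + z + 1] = -15*z^2 + 4*z + 1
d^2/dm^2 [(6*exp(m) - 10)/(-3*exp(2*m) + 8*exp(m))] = 2*(-27*exp(3*m) + 108*exp(2*m) - 360*exp(m) + 320)*exp(-m)/(27*exp(3*m) - 216*exp(2*m) + 576*exp(m) - 512)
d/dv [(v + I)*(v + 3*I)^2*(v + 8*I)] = 4*v^3 + 45*I*v^2 - 142*v - 129*I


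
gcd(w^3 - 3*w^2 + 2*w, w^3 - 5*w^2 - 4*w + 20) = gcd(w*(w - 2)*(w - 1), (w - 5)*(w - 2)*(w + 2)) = w - 2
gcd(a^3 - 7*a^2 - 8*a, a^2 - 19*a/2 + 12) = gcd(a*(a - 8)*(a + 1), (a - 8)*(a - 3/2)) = a - 8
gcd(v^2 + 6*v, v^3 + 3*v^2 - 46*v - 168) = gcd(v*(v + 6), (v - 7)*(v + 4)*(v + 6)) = v + 6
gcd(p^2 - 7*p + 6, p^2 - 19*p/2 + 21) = p - 6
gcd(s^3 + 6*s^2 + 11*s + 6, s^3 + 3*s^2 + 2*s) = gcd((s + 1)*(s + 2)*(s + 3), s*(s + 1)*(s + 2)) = s^2 + 3*s + 2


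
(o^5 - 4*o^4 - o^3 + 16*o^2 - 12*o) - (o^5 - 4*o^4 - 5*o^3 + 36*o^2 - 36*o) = 4*o^3 - 20*o^2 + 24*o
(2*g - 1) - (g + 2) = g - 3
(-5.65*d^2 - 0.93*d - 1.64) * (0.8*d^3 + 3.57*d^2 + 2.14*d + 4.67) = -4.52*d^5 - 20.9145*d^4 - 16.7231*d^3 - 34.2305*d^2 - 7.8527*d - 7.6588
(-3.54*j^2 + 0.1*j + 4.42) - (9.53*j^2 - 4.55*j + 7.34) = -13.07*j^2 + 4.65*j - 2.92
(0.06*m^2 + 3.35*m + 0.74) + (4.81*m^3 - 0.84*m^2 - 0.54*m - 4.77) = 4.81*m^3 - 0.78*m^2 + 2.81*m - 4.03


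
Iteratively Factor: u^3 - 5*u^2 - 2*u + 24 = (u - 4)*(u^2 - u - 6) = (u - 4)*(u - 3)*(u + 2)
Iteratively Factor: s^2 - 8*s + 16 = (s - 4)*(s - 4)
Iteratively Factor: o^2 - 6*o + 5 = (o - 5)*(o - 1)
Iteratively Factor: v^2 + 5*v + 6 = (v + 2)*(v + 3)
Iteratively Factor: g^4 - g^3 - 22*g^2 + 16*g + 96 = (g + 4)*(g^3 - 5*g^2 - 2*g + 24) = (g - 3)*(g + 4)*(g^2 - 2*g - 8) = (g - 4)*(g - 3)*(g + 4)*(g + 2)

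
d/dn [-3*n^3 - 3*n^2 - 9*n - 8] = -9*n^2 - 6*n - 9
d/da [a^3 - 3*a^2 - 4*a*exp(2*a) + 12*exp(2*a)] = 3*a^2 - 8*a*exp(2*a) - 6*a + 20*exp(2*a)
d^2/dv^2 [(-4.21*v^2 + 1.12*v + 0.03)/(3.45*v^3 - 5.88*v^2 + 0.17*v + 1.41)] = (-100.21905*v^6 + 79.9847999999997*v^5 - 117.22203*v^4 + 344.692614*v^3 - 268.475526*v^2 + 54.658638*v - 16.777548)/(41.063625*v^9 - 209.9601*v^8 + 363.915315*v^7 - 173.641617*v^6 - 153.687501*v^5 + 150.701706*v^4 + 12.125132*v^3 - 34.947837*v^2 + 1.013931*v + 2.803221)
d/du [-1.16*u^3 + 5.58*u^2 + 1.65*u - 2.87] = -3.48*u^2 + 11.16*u + 1.65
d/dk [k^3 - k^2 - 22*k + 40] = 3*k^2 - 2*k - 22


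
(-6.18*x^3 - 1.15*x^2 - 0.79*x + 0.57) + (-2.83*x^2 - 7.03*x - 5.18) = -6.18*x^3 - 3.98*x^2 - 7.82*x - 4.61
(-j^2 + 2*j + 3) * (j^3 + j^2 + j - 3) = -j^5 + j^4 + 4*j^3 + 8*j^2 - 3*j - 9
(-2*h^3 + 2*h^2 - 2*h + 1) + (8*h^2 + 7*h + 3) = -2*h^3 + 10*h^2 + 5*h + 4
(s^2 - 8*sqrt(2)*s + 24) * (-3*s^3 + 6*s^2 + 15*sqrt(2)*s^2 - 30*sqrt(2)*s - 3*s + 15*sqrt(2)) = -3*s^5 + 6*s^4 + 39*sqrt(2)*s^4 - 315*s^3 - 78*sqrt(2)*s^3 + 399*sqrt(2)*s^2 + 624*s^2 - 720*sqrt(2)*s - 312*s + 360*sqrt(2)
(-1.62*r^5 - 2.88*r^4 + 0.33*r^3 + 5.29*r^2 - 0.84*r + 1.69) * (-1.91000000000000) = 3.0942*r^5 + 5.5008*r^4 - 0.6303*r^3 - 10.1039*r^2 + 1.6044*r - 3.2279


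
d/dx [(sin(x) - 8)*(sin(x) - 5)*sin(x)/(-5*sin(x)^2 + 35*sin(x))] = (14*sin(x) + cos(x)^2 - 52)*cos(x)/(5*(sin(x) - 7)^2)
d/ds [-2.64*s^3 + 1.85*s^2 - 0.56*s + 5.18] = -7.92*s^2 + 3.7*s - 0.56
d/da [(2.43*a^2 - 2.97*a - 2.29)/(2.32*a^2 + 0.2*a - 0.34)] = (7.3764*a^2 + 8.9732*a + 1.4678)/(5.3824*a^4 + 0.928*a^3 - 1.5376*a^2 - 0.136*a + 0.1156)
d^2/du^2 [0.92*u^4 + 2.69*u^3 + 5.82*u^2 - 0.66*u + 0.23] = 11.04*u^2 + 16.14*u + 11.64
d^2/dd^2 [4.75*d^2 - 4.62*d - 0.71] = 9.50000000000000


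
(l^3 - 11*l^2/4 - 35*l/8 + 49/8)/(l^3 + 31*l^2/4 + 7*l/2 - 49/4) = (l - 7/2)/(l + 7)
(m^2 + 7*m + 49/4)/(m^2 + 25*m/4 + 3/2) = (4*m^2 + 28*m + 49)/(4*m^2 + 25*m + 6)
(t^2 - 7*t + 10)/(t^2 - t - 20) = (t - 2)/(t + 4)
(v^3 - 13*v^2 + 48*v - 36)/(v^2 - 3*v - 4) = (-v^3 + 13*v^2 - 48*v + 36)/(-v^2 + 3*v + 4)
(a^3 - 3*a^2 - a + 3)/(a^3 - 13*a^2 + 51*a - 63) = (a^2 - 1)/(a^2 - 10*a + 21)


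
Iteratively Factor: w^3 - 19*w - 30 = (w + 3)*(w^2 - 3*w - 10) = (w - 5)*(w + 3)*(w + 2)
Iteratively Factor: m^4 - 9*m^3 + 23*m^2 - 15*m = (m)*(m^3 - 9*m^2 + 23*m - 15) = m*(m - 3)*(m^2 - 6*m + 5) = m*(m - 5)*(m - 3)*(m - 1)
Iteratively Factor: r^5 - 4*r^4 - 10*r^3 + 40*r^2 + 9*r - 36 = (r - 1)*(r^4 - 3*r^3 - 13*r^2 + 27*r + 36) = (r - 1)*(r + 1)*(r^3 - 4*r^2 - 9*r + 36) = (r - 4)*(r - 1)*(r + 1)*(r^2 - 9) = (r - 4)*(r - 3)*(r - 1)*(r + 1)*(r + 3)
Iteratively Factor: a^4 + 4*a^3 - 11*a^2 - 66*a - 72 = (a + 3)*(a^3 + a^2 - 14*a - 24) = (a - 4)*(a + 3)*(a^2 + 5*a + 6) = (a - 4)*(a + 3)^2*(a + 2)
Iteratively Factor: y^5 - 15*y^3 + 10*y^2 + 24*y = (y - 2)*(y^4 + 2*y^3 - 11*y^2 - 12*y) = (y - 2)*(y + 1)*(y^3 + y^2 - 12*y) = (y - 3)*(y - 2)*(y + 1)*(y^2 + 4*y) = (y - 3)*(y - 2)*(y + 1)*(y + 4)*(y)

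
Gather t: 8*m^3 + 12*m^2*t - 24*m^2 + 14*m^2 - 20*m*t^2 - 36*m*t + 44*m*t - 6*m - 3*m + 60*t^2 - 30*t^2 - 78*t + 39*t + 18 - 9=8*m^3 - 10*m^2 - 9*m + t^2*(30 - 20*m) + t*(12*m^2 + 8*m - 39) + 9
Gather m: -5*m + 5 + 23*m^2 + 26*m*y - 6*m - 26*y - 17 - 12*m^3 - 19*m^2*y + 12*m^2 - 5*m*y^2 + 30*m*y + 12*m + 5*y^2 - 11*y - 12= -12*m^3 + m^2*(35 - 19*y) + m*(-5*y^2 + 56*y + 1) + 5*y^2 - 37*y - 24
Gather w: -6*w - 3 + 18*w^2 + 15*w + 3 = 18*w^2 + 9*w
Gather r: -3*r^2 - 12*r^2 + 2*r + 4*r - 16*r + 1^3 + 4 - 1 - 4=-15*r^2 - 10*r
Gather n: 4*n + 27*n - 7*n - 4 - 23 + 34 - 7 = 24*n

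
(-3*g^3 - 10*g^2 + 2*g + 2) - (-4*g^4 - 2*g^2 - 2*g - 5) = 4*g^4 - 3*g^3 - 8*g^2 + 4*g + 7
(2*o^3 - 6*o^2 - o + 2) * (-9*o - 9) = -18*o^4 + 36*o^3 + 63*o^2 - 9*o - 18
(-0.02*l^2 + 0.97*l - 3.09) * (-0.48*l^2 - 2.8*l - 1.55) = 0.0096*l^4 - 0.4096*l^3 - 1.2018*l^2 + 7.1485*l + 4.7895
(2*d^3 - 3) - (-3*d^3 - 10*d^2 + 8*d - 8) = 5*d^3 + 10*d^2 - 8*d + 5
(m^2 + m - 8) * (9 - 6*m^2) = -6*m^4 - 6*m^3 + 57*m^2 + 9*m - 72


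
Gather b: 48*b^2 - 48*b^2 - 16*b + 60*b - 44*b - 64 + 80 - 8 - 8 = 0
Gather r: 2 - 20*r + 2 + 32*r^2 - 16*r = 32*r^2 - 36*r + 4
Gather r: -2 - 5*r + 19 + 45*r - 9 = 40*r + 8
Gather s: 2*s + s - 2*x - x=3*s - 3*x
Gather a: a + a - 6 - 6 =2*a - 12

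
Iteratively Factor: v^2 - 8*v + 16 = (v - 4)*(v - 4)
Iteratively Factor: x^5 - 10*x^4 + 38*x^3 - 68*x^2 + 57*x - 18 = (x - 3)*(x^4 - 7*x^3 + 17*x^2 - 17*x + 6) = (x - 3)*(x - 2)*(x^3 - 5*x^2 + 7*x - 3) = (x - 3)*(x - 2)*(x - 1)*(x^2 - 4*x + 3) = (x - 3)^2*(x - 2)*(x - 1)*(x - 1)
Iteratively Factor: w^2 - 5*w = (w - 5)*(w)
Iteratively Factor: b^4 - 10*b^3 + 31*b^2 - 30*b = (b - 3)*(b^3 - 7*b^2 + 10*b) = (b - 5)*(b - 3)*(b^2 - 2*b) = (b - 5)*(b - 3)*(b - 2)*(b)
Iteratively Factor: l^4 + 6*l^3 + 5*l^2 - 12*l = (l + 4)*(l^3 + 2*l^2 - 3*l) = (l + 3)*(l + 4)*(l^2 - l) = l*(l + 3)*(l + 4)*(l - 1)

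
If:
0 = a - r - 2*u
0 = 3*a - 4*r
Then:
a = 8*u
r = 6*u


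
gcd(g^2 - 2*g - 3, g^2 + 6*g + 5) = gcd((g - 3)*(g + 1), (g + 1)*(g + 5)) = g + 1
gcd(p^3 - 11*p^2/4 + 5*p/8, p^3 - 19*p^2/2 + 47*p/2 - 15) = p - 5/2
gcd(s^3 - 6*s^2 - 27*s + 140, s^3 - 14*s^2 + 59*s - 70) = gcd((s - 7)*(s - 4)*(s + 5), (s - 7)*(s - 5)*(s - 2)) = s - 7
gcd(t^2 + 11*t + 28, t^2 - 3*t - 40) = 1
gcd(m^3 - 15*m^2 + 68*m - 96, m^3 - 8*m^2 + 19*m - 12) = m^2 - 7*m + 12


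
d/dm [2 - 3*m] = -3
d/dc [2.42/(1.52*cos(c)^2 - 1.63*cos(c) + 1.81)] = (7.3568*cos(c) - 3.9446)*sin(c)/(1.52*cos(c)^2 - 1.63*cos(c) + 1.81)^2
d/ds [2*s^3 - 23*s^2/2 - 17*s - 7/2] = 6*s^2 - 23*s - 17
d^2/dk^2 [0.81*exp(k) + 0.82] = 0.81*exp(k)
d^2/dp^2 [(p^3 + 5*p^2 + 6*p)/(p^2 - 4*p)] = 84/(p^3 - 12*p^2 + 48*p - 64)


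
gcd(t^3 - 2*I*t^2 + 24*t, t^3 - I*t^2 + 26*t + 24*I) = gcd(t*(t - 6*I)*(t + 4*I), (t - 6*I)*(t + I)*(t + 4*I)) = t^2 - 2*I*t + 24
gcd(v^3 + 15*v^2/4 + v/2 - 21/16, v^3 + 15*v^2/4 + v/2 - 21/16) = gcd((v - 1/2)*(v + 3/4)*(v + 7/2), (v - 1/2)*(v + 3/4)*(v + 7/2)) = v^3 + 15*v^2/4 + v/2 - 21/16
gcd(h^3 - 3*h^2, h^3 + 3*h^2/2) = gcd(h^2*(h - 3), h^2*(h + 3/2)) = h^2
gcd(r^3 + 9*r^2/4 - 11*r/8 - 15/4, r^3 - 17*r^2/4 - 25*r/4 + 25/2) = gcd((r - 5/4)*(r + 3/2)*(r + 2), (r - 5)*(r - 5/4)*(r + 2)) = r^2 + 3*r/4 - 5/2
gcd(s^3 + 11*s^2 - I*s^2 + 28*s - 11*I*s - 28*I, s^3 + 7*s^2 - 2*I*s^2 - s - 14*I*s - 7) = s^2 + s*(7 - I) - 7*I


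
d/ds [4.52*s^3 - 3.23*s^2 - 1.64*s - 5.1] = 13.56*s^2 - 6.46*s - 1.64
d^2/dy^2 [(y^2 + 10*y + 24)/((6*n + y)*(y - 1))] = 2*((6*n + y)^2*(y - 1)^2 - 2*(6*n + y)^2*(y - 1)*(y + 5) + (6*n + y)^2*(y^2 + 10*y + 24) - 2*(6*n + y)*(y - 1)^2*(y + 5) + (6*n + y)*(y - 1)*(y^2 + 10*y + 24) + (y - 1)^2*(y^2 + 10*y + 24))/((6*n + y)^3*(y - 1)^3)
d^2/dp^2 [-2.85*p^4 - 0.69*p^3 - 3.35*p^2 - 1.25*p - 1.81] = -34.2*p^2 - 4.14*p - 6.7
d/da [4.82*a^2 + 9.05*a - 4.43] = 9.64*a + 9.05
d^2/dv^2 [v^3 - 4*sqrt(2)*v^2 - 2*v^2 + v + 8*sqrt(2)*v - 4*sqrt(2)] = 6*v - 8*sqrt(2) - 4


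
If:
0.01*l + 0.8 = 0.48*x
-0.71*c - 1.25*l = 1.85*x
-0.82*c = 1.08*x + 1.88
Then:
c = -4.49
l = 0.08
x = 1.67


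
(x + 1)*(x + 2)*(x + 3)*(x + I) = x^4 + 6*x^3 + I*x^3 + 11*x^2 + 6*I*x^2 + 6*x + 11*I*x + 6*I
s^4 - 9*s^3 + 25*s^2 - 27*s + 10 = (s - 5)*(s - 2)*(s - 1)^2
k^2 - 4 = (k - 2)*(k + 2)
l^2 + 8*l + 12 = (l + 2)*(l + 6)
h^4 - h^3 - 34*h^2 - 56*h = h*(h - 7)*(h + 2)*(h + 4)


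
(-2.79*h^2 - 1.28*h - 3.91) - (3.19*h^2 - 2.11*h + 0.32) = -5.98*h^2 + 0.83*h - 4.23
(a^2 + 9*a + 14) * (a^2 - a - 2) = a^4 + 8*a^3 + 3*a^2 - 32*a - 28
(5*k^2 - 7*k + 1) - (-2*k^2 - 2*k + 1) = 7*k^2 - 5*k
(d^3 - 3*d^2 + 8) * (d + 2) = d^4 - d^3 - 6*d^2 + 8*d + 16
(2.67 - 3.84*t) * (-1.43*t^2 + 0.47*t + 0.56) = 5.4912*t^3 - 5.6229*t^2 - 0.8955*t + 1.4952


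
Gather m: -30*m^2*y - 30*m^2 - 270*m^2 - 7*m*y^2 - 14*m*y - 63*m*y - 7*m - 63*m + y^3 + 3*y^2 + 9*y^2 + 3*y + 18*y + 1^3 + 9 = m^2*(-30*y - 300) + m*(-7*y^2 - 77*y - 70) + y^3 + 12*y^2 + 21*y + 10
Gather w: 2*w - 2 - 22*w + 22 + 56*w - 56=36*w - 36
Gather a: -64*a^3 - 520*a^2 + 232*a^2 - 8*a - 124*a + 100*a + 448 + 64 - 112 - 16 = -64*a^3 - 288*a^2 - 32*a + 384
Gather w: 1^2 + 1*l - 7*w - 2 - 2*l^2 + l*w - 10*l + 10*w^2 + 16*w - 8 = -2*l^2 - 9*l + 10*w^2 + w*(l + 9) - 9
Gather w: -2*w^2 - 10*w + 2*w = -2*w^2 - 8*w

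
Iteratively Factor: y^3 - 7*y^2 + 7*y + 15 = (y - 3)*(y^2 - 4*y - 5) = (y - 5)*(y - 3)*(y + 1)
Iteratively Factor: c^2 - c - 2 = (c - 2)*(c + 1)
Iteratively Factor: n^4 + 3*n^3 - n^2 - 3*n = (n)*(n^3 + 3*n^2 - n - 3) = n*(n + 1)*(n^2 + 2*n - 3) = n*(n - 1)*(n + 1)*(n + 3)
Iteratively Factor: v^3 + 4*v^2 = (v)*(v^2 + 4*v) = v^2*(v + 4)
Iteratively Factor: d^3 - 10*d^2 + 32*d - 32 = (d - 2)*(d^2 - 8*d + 16) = (d - 4)*(d - 2)*(d - 4)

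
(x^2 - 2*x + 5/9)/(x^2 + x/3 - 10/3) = (x - 1/3)/(x + 2)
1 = 1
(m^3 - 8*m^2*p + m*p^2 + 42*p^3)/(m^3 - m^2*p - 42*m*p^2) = (m^2 - m*p - 6*p^2)/(m*(m + 6*p))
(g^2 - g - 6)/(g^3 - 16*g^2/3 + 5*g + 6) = 3*(g + 2)/(3*g^2 - 7*g - 6)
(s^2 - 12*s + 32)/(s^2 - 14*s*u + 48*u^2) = (s^2 - 12*s + 32)/(s^2 - 14*s*u + 48*u^2)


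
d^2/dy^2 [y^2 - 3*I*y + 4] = 2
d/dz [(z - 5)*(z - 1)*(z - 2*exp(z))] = -2*z^2*exp(z) + 3*z^2 + 8*z*exp(z) - 12*z + 2*exp(z) + 5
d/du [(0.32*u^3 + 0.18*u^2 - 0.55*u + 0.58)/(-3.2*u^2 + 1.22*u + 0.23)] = (-1.024*u^4 + 0.7808*u^3 - 1.3196*u^2 + 3.7948*u - 0.8341)/(10.24*u^4 - 7.808*u^3 + 0.0163999999999997*u^2 + 0.5612*u + 0.0529)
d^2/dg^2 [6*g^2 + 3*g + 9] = 12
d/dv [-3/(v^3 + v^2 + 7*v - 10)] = 3*(3*v^2 + 2*v + 7)/(v^3 + v^2 + 7*v - 10)^2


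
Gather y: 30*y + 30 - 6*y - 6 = 24*y + 24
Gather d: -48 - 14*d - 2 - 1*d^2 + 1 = -d^2 - 14*d - 49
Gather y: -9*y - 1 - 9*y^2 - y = -9*y^2 - 10*y - 1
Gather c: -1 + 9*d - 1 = 9*d - 2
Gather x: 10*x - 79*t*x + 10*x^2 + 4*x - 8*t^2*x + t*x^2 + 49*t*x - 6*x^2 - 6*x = x^2*(t + 4) + x*(-8*t^2 - 30*t + 8)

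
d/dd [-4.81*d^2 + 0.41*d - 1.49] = 0.41 - 9.62*d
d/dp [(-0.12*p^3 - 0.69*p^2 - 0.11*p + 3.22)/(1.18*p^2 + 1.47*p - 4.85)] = (-0.1416*p^4 - 0.3528*p^3 + 0.8615*p^2 - 0.906200000000001*p - 4.1999)/(1.3924*p^4 + 3.4692*p^3 - 9.2851*p^2 - 14.259*p + 23.5225)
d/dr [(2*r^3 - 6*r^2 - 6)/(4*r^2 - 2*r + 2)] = (3*r*(r - 2)*(2*r^2 - r + 1) + (4*r - 1)*(-r^3 + 3*r^2 + 3))/(2*r^2 - r + 1)^2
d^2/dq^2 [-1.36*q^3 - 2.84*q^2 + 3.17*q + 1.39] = -8.16*q - 5.68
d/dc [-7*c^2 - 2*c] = -14*c - 2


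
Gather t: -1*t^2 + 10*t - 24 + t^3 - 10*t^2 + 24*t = t^3 - 11*t^2 + 34*t - 24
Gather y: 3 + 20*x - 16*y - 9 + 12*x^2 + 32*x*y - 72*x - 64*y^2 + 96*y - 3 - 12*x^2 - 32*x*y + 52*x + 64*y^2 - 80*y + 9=0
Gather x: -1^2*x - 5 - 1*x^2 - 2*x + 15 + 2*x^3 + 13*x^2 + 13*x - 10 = 2*x^3 + 12*x^2 + 10*x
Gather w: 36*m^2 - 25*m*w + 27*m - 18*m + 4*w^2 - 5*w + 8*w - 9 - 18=36*m^2 + 9*m + 4*w^2 + w*(3 - 25*m) - 27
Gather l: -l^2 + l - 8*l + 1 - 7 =-l^2 - 7*l - 6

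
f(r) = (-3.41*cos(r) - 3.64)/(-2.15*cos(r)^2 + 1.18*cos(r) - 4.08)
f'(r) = (-4.3*sin(r)*cos(r) + 1.18*sin(r))*(-3.41*cos(r) - 3.64)/(-2.15*cos(r)^2 + 1.18*cos(r) - 4.08)^2 + 3.41*sin(r)/(-2.15*cos(r)^2 + 1.18*cos(r) - 4.08)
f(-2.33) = 0.22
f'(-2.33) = 0.53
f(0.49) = 1.41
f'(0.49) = 0.03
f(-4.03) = 0.26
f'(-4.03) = -0.61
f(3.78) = 0.14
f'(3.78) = 0.38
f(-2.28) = 0.25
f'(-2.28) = 0.58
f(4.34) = 0.50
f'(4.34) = 0.93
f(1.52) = 0.95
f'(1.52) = -1.07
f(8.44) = 0.33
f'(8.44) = -0.71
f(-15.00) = 0.17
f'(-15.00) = 0.44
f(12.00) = 1.41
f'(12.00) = -0.00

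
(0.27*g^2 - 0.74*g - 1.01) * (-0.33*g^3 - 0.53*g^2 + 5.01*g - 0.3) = -0.0891*g^5 + 0.1011*g^4 + 2.0782*g^3 - 3.2531*g^2 - 4.8381*g + 0.303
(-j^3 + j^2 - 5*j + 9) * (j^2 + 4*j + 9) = -j^5 - 3*j^4 - 10*j^3 - 2*j^2 - 9*j + 81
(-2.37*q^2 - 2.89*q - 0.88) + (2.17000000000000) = -2.37*q^2 - 2.89*q + 1.29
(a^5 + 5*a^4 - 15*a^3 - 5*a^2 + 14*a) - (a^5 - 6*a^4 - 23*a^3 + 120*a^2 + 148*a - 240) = 11*a^4 + 8*a^3 - 125*a^2 - 134*a + 240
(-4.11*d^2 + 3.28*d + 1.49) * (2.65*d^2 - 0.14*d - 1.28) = -10.8915*d^4 + 9.2674*d^3 + 8.7501*d^2 - 4.407*d - 1.9072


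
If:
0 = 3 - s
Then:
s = 3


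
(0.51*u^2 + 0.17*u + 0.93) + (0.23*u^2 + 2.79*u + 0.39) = 0.74*u^2 + 2.96*u + 1.32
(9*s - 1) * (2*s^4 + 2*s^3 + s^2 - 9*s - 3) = 18*s^5 + 16*s^4 + 7*s^3 - 82*s^2 - 18*s + 3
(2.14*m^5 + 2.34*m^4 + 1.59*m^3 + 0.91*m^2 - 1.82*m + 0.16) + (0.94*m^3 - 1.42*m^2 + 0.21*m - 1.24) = 2.14*m^5 + 2.34*m^4 + 2.53*m^3 - 0.51*m^2 - 1.61*m - 1.08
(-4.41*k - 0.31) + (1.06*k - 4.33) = -3.35*k - 4.64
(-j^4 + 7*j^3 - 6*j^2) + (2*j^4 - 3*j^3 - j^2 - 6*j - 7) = j^4 + 4*j^3 - 7*j^2 - 6*j - 7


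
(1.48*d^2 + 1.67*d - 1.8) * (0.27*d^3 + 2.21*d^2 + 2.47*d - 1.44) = 0.3996*d^5 + 3.7217*d^4 + 6.8603*d^3 - 1.9843*d^2 - 6.8508*d + 2.592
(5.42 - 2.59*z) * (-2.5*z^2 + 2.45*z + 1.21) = 6.475*z^3 - 19.8955*z^2 + 10.1451*z + 6.5582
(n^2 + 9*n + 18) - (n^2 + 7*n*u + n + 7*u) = -7*n*u + 8*n - 7*u + 18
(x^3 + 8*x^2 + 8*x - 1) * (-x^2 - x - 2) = -x^5 - 9*x^4 - 18*x^3 - 23*x^2 - 15*x + 2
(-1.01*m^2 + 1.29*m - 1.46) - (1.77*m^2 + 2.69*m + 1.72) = -2.78*m^2 - 1.4*m - 3.18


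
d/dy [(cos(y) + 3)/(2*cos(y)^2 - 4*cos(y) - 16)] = (cos(y)^2 + 6*cos(y) + 2)*sin(y)/(2*(sin(y)^2 + 2*cos(y) + 7)^2)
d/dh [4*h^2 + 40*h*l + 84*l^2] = 8*h + 40*l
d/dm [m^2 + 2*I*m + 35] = 2*m + 2*I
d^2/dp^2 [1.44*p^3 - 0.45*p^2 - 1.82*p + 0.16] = 8.64*p - 0.9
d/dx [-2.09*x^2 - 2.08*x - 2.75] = -4.18*x - 2.08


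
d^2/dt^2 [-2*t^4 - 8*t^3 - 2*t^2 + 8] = -24*t^2 - 48*t - 4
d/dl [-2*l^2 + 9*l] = 9 - 4*l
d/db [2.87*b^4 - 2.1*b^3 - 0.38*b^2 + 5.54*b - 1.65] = 11.48*b^3 - 6.3*b^2 - 0.76*b + 5.54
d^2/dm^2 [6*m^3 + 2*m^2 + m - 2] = 36*m + 4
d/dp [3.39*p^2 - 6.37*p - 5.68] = 6.78*p - 6.37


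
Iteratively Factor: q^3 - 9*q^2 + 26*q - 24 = (q - 4)*(q^2 - 5*q + 6) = (q - 4)*(q - 2)*(q - 3)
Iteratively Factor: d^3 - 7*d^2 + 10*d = (d - 5)*(d^2 - 2*d) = d*(d - 5)*(d - 2)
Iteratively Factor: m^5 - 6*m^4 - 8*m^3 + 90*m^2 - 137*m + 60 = (m - 1)*(m^4 - 5*m^3 - 13*m^2 + 77*m - 60) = (m - 5)*(m - 1)*(m^3 - 13*m + 12) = (m - 5)*(m - 1)^2*(m^2 + m - 12) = (m - 5)*(m - 3)*(m - 1)^2*(m + 4)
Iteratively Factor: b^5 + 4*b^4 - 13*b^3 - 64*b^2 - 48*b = (b)*(b^4 + 4*b^3 - 13*b^2 - 64*b - 48) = b*(b + 3)*(b^3 + b^2 - 16*b - 16) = b*(b + 1)*(b + 3)*(b^2 - 16) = b*(b - 4)*(b + 1)*(b + 3)*(b + 4)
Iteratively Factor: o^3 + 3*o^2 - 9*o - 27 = (o + 3)*(o^2 - 9) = (o - 3)*(o + 3)*(o + 3)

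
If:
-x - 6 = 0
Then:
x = -6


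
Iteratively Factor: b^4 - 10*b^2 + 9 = (b + 1)*(b^3 - b^2 - 9*b + 9) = (b - 3)*(b + 1)*(b^2 + 2*b - 3) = (b - 3)*(b + 1)*(b + 3)*(b - 1)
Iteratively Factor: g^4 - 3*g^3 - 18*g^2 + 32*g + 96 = (g + 2)*(g^3 - 5*g^2 - 8*g + 48) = (g - 4)*(g + 2)*(g^2 - g - 12) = (g - 4)*(g + 2)*(g + 3)*(g - 4)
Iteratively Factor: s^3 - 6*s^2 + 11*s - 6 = (s - 2)*(s^2 - 4*s + 3) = (s - 3)*(s - 2)*(s - 1)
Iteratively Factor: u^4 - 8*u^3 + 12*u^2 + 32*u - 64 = (u + 2)*(u^3 - 10*u^2 + 32*u - 32) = (u - 4)*(u + 2)*(u^2 - 6*u + 8) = (u - 4)^2*(u + 2)*(u - 2)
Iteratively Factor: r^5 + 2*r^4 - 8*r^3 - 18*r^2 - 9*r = (r + 3)*(r^4 - r^3 - 5*r^2 - 3*r) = (r + 1)*(r + 3)*(r^3 - 2*r^2 - 3*r) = (r + 1)^2*(r + 3)*(r^2 - 3*r) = (r - 3)*(r + 1)^2*(r + 3)*(r)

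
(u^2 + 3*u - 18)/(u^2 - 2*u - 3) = (u + 6)/(u + 1)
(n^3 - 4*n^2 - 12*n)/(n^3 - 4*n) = (n - 6)/(n - 2)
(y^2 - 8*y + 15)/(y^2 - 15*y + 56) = (y^2 - 8*y + 15)/(y^2 - 15*y + 56)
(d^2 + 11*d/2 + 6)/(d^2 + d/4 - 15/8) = 4*(d + 4)/(4*d - 5)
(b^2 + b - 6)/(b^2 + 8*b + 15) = (b - 2)/(b + 5)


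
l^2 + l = l*(l + 1)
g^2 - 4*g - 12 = (g - 6)*(g + 2)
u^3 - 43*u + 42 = (u - 6)*(u - 1)*(u + 7)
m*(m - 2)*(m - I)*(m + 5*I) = m^4 - 2*m^3 + 4*I*m^3 + 5*m^2 - 8*I*m^2 - 10*m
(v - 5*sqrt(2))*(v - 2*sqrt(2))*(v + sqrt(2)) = v^3 - 6*sqrt(2)*v^2 + 6*v + 20*sqrt(2)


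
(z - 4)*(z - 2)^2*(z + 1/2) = z^4 - 15*z^3/2 + 16*z^2 - 6*z - 8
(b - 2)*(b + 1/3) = b^2 - 5*b/3 - 2/3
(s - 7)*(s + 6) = s^2 - s - 42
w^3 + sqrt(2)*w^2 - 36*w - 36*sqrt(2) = (w - 6)*(w + 6)*(w + sqrt(2))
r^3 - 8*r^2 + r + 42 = (r - 7)*(r - 3)*(r + 2)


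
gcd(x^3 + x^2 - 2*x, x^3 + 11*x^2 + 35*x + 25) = 1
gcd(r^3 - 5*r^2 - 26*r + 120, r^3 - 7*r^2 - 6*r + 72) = r^2 - 10*r + 24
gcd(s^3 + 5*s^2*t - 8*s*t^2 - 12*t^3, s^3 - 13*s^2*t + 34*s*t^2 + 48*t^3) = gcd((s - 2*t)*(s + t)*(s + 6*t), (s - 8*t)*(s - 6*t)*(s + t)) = s + t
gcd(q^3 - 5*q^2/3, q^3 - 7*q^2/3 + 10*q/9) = q^2 - 5*q/3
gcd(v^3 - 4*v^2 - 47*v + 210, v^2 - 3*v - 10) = v - 5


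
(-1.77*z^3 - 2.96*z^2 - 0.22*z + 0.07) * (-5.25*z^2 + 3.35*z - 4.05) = 9.2925*z^5 + 9.6105*z^4 - 1.5925*z^3 + 10.8835*z^2 + 1.1255*z - 0.2835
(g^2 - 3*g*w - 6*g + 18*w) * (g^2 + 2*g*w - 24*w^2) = g^4 - g^3*w - 6*g^3 - 30*g^2*w^2 + 6*g^2*w + 72*g*w^3 + 180*g*w^2 - 432*w^3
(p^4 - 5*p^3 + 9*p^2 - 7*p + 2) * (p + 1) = p^5 - 4*p^4 + 4*p^3 + 2*p^2 - 5*p + 2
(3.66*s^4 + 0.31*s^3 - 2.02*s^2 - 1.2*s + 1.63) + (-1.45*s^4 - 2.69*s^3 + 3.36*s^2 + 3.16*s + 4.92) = 2.21*s^4 - 2.38*s^3 + 1.34*s^2 + 1.96*s + 6.55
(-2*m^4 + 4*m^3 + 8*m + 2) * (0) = 0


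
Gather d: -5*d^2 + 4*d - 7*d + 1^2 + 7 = -5*d^2 - 3*d + 8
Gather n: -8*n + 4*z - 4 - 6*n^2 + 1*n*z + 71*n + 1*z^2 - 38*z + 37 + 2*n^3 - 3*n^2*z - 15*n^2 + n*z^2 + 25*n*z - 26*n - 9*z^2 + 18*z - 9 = 2*n^3 + n^2*(-3*z - 21) + n*(z^2 + 26*z + 37) - 8*z^2 - 16*z + 24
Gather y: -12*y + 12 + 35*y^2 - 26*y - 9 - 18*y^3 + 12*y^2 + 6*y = -18*y^3 + 47*y^2 - 32*y + 3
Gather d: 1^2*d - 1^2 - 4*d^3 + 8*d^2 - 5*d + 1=-4*d^3 + 8*d^2 - 4*d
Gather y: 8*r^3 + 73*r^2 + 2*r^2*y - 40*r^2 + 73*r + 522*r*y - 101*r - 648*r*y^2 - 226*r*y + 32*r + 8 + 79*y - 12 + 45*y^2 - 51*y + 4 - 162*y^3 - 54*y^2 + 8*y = 8*r^3 + 33*r^2 + 4*r - 162*y^3 + y^2*(-648*r - 9) + y*(2*r^2 + 296*r + 36)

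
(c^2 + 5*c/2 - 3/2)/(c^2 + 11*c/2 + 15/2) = (2*c - 1)/(2*c + 5)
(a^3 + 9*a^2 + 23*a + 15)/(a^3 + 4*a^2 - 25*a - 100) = (a^2 + 4*a + 3)/(a^2 - a - 20)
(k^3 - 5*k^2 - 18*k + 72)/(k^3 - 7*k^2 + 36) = (k + 4)/(k + 2)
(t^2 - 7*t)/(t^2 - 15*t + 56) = t/(t - 8)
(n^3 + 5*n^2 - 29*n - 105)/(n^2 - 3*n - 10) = (n^2 + 10*n + 21)/(n + 2)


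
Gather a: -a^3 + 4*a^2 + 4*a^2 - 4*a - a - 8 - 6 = -a^3 + 8*a^2 - 5*a - 14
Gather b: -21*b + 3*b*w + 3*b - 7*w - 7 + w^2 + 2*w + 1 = b*(3*w - 18) + w^2 - 5*w - 6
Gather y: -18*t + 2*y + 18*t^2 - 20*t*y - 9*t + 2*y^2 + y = 18*t^2 - 27*t + 2*y^2 + y*(3 - 20*t)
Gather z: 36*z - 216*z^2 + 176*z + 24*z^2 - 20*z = -192*z^2 + 192*z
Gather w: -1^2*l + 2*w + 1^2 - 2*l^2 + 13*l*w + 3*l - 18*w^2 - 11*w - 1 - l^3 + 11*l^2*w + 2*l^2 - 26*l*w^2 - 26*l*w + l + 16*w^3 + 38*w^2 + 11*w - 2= -l^3 + 3*l + 16*w^3 + w^2*(20 - 26*l) + w*(11*l^2 - 13*l + 2) - 2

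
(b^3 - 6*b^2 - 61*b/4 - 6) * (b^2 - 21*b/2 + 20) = b^5 - 33*b^4/2 + 271*b^3/4 + 273*b^2/8 - 242*b - 120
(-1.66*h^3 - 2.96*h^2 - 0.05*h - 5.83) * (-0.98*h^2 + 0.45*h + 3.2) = 1.6268*h^5 + 2.1538*h^4 - 6.595*h^3 - 3.7811*h^2 - 2.7835*h - 18.656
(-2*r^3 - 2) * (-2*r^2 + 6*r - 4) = 4*r^5 - 12*r^4 + 8*r^3 + 4*r^2 - 12*r + 8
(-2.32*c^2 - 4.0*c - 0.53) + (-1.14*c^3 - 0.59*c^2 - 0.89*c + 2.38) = -1.14*c^3 - 2.91*c^2 - 4.89*c + 1.85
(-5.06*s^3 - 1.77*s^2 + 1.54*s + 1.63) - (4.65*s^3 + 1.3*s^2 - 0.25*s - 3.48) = -9.71*s^3 - 3.07*s^2 + 1.79*s + 5.11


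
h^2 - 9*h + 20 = (h - 5)*(h - 4)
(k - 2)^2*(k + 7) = k^3 + 3*k^2 - 24*k + 28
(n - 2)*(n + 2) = n^2 - 4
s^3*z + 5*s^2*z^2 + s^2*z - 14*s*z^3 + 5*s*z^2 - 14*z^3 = (s - 2*z)*(s + 7*z)*(s*z + z)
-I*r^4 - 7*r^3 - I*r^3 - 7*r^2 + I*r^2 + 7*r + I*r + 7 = (r - 1)*(r + 1)*(r - 7*I)*(-I*r - I)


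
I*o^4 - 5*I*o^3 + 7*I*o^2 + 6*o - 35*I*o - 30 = (o - 5)*(o - 2*I)*(o + 3*I)*(I*o + 1)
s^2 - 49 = (s - 7)*(s + 7)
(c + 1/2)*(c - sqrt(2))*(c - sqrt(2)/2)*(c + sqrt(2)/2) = c^4 - sqrt(2)*c^3 + c^3/2 - sqrt(2)*c^2/2 - c^2/2 - c/4 + sqrt(2)*c/2 + sqrt(2)/4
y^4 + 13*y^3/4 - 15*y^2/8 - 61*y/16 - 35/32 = (y - 5/4)*(y + 1/2)^2*(y + 7/2)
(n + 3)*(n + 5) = n^2 + 8*n + 15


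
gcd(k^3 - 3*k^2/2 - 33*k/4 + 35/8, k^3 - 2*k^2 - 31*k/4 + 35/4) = k^2 - k - 35/4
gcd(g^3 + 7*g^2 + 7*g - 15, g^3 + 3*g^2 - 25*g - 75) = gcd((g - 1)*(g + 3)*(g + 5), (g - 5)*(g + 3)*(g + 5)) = g^2 + 8*g + 15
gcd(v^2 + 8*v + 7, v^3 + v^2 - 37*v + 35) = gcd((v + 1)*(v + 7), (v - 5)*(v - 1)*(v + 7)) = v + 7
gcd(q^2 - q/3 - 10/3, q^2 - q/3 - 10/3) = q^2 - q/3 - 10/3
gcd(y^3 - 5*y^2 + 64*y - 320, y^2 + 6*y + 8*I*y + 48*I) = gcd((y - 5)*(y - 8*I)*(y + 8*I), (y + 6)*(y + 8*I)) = y + 8*I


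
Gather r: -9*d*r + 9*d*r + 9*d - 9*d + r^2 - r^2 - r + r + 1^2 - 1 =0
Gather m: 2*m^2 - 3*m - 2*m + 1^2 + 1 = 2*m^2 - 5*m + 2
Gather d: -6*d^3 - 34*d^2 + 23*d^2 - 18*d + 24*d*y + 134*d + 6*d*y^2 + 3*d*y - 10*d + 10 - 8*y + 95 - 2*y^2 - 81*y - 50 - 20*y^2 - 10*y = -6*d^3 - 11*d^2 + d*(6*y^2 + 27*y + 106) - 22*y^2 - 99*y + 55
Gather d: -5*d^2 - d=-5*d^2 - d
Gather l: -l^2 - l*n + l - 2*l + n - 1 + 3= -l^2 + l*(-n - 1) + n + 2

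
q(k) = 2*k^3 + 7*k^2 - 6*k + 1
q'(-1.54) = -13.33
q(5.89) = 617.18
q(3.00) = 100.00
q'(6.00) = 294.00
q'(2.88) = 84.09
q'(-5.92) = 121.40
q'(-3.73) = 25.26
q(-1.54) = 19.54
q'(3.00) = 90.00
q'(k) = 6*k^2 + 14*k - 6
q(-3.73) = 16.98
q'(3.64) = 124.46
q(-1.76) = 22.34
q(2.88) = 89.56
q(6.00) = 649.00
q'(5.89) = 284.61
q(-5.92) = -133.10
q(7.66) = 1264.68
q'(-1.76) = -12.05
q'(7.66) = 453.29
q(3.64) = 168.36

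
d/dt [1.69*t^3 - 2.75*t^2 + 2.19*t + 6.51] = 5.07*t^2 - 5.5*t + 2.19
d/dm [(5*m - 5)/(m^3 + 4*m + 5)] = 5*(m^3 + 4*m - (m - 1)*(3*m^2 + 4) + 5)/(m^3 + 4*m + 5)^2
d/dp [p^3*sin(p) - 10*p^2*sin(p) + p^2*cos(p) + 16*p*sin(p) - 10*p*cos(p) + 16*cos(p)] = p^3*cos(p) + 2*p^2*sin(p) - 10*p^2*cos(p) - 10*p*sin(p) + 18*p*cos(p) - 10*cos(p)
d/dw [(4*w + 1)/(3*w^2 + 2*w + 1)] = 2*(-6*w^2 - 3*w + 1)/(9*w^4 + 12*w^3 + 10*w^2 + 4*w + 1)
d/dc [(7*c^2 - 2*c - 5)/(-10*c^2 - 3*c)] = (-41*c^2 - 100*c - 15)/(c^2*(100*c^2 + 60*c + 9))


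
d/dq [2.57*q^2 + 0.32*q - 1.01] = 5.14*q + 0.32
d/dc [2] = 0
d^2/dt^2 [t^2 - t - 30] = 2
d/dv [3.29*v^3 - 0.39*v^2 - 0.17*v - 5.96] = 9.87*v^2 - 0.78*v - 0.17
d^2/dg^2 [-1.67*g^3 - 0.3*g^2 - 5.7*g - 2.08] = -10.02*g - 0.6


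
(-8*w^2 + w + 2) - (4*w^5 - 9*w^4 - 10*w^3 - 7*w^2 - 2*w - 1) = -4*w^5 + 9*w^4 + 10*w^3 - w^2 + 3*w + 3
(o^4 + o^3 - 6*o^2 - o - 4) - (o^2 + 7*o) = o^4 + o^3 - 7*o^2 - 8*o - 4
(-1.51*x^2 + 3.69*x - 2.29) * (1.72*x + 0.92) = -2.5972*x^3 + 4.9576*x^2 - 0.544*x - 2.1068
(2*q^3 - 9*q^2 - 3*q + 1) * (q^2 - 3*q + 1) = 2*q^5 - 15*q^4 + 26*q^3 + q^2 - 6*q + 1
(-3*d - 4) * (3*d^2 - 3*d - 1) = -9*d^3 - 3*d^2 + 15*d + 4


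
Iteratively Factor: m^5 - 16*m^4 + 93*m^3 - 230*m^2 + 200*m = (m - 4)*(m^4 - 12*m^3 + 45*m^2 - 50*m) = (m - 4)*(m - 2)*(m^3 - 10*m^2 + 25*m) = (m - 5)*(m - 4)*(m - 2)*(m^2 - 5*m) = m*(m - 5)*(m - 4)*(m - 2)*(m - 5)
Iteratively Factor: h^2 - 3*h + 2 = (h - 1)*(h - 2)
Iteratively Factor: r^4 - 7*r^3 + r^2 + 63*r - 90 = (r - 5)*(r^3 - 2*r^2 - 9*r + 18) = (r - 5)*(r + 3)*(r^2 - 5*r + 6) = (r - 5)*(r - 2)*(r + 3)*(r - 3)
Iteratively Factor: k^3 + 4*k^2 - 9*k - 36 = (k - 3)*(k^2 + 7*k + 12) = (k - 3)*(k + 3)*(k + 4)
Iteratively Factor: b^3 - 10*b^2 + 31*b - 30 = (b - 2)*(b^2 - 8*b + 15) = (b - 5)*(b - 2)*(b - 3)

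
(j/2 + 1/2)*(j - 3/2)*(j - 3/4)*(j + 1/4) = j^4/2 - j^3/2 - 23*j^2/32 + 27*j/64 + 9/64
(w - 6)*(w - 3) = w^2 - 9*w + 18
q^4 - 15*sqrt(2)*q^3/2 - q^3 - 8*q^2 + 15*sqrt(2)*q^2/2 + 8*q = q*(q - 1)*(q - 8*sqrt(2))*(q + sqrt(2)/2)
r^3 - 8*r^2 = r^2*(r - 8)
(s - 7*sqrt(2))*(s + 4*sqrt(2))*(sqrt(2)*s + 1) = sqrt(2)*s^3 - 5*s^2 - 59*sqrt(2)*s - 56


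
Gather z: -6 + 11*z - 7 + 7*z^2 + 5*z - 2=7*z^2 + 16*z - 15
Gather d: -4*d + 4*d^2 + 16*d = 4*d^2 + 12*d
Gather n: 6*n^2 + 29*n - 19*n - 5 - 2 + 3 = 6*n^2 + 10*n - 4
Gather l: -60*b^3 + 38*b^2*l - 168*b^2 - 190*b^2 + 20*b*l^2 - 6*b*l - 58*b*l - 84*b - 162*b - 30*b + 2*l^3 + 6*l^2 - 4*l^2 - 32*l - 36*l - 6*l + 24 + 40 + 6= -60*b^3 - 358*b^2 - 276*b + 2*l^3 + l^2*(20*b + 2) + l*(38*b^2 - 64*b - 74) + 70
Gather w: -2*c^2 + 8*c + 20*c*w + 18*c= -2*c^2 + 20*c*w + 26*c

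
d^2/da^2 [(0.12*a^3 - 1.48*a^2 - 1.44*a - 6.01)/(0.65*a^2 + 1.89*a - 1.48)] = (5.55111512312578e-17*a^5 - 4.44089209850063e-16*a^4 + 3.507744*a^3 - 25.791894*a^2 - 51.034302*a - 69.039402)/(0.274625*a^6 + 2.395575*a^5 + 5.089695*a^4 - 4.157811*a^3 - 11.588844*a^2 + 12.419568*a - 3.241792)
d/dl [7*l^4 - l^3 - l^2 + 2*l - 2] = 28*l^3 - 3*l^2 - 2*l + 2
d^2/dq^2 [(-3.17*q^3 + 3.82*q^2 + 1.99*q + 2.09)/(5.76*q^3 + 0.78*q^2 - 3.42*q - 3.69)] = (281.961216*q^6 + 21.4617599999997*q^5 + 528.726528*q^4 + 1295.726292*q^3 + 94.096188*q^2 + 8.46595800000003*q + 114.722028)/(191.102976*q^9 + 77.635584*q^8 - 329.889024*q^7 - 458.993736*q^6 + 96.401016*q^5 + 456.774876*q^4 + 254.345184*q^3 - 97.617474*q^2 - 139.701186*q - 50.243409)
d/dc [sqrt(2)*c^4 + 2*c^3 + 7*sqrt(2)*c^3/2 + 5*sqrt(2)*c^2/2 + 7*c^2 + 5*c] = 4*sqrt(2)*c^3 + 6*c^2 + 21*sqrt(2)*c^2/2 + 5*sqrt(2)*c + 14*c + 5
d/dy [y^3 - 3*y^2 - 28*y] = 3*y^2 - 6*y - 28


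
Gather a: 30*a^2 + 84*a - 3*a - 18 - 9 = 30*a^2 + 81*a - 27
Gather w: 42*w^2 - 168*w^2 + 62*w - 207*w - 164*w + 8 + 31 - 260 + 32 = -126*w^2 - 309*w - 189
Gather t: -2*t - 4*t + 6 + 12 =18 - 6*t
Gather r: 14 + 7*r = 7*r + 14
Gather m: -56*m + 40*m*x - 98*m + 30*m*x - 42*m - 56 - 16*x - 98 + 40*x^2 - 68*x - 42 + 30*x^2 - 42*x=m*(70*x - 196) + 70*x^2 - 126*x - 196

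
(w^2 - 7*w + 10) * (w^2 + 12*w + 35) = w^4 + 5*w^3 - 39*w^2 - 125*w + 350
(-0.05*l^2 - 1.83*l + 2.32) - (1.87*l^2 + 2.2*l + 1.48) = -1.92*l^2 - 4.03*l + 0.84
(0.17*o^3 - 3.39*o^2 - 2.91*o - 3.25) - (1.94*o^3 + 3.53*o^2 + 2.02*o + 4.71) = -1.77*o^3 - 6.92*o^2 - 4.93*o - 7.96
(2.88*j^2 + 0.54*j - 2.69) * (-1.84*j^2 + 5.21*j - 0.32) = -5.2992*j^4 + 14.0112*j^3 + 6.8414*j^2 - 14.1877*j + 0.8608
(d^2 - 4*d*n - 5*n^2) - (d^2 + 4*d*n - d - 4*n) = -8*d*n + d - 5*n^2 + 4*n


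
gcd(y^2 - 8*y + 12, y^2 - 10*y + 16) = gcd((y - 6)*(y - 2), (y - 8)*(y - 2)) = y - 2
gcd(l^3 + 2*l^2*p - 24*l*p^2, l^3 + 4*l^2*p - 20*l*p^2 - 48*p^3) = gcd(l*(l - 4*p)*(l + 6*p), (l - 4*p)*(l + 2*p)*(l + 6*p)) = -l^2 - 2*l*p + 24*p^2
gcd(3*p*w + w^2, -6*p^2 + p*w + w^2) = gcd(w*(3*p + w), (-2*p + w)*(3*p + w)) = 3*p + w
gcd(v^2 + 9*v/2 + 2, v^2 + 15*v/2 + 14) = v + 4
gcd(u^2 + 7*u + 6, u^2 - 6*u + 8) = 1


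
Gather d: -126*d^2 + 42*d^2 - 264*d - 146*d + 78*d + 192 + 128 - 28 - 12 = -84*d^2 - 332*d + 280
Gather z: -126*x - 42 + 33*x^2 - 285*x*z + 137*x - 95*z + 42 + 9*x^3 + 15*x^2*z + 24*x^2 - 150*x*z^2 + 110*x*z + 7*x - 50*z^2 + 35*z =9*x^3 + 57*x^2 + 18*x + z^2*(-150*x - 50) + z*(15*x^2 - 175*x - 60)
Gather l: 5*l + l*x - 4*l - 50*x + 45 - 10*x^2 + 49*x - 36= l*(x + 1) - 10*x^2 - x + 9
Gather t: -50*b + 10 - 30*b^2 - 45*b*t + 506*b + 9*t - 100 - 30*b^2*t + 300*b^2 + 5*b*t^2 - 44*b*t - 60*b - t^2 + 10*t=270*b^2 + 396*b + t^2*(5*b - 1) + t*(-30*b^2 - 89*b + 19) - 90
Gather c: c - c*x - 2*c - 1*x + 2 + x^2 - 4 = c*(-x - 1) + x^2 - x - 2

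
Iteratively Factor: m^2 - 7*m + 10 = (m - 2)*(m - 5)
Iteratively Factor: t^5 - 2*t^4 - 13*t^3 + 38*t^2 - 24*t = (t - 2)*(t^4 - 13*t^2 + 12*t) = (t - 3)*(t - 2)*(t^3 + 3*t^2 - 4*t) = (t - 3)*(t - 2)*(t - 1)*(t^2 + 4*t) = (t - 3)*(t - 2)*(t - 1)*(t + 4)*(t)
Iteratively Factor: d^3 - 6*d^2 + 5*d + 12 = (d + 1)*(d^2 - 7*d + 12) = (d - 4)*(d + 1)*(d - 3)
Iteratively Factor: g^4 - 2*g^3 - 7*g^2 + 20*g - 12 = (g + 3)*(g^3 - 5*g^2 + 8*g - 4) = (g - 2)*(g + 3)*(g^2 - 3*g + 2) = (g - 2)*(g - 1)*(g + 3)*(g - 2)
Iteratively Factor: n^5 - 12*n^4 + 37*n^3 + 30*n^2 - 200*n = (n - 5)*(n^4 - 7*n^3 + 2*n^2 + 40*n) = (n - 5)^2*(n^3 - 2*n^2 - 8*n) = (n - 5)^2*(n - 4)*(n^2 + 2*n) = (n - 5)^2*(n - 4)*(n + 2)*(n)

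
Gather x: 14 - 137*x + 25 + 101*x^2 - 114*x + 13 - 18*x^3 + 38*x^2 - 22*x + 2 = -18*x^3 + 139*x^2 - 273*x + 54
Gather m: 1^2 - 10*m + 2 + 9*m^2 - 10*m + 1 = 9*m^2 - 20*m + 4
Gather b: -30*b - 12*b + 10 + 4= 14 - 42*b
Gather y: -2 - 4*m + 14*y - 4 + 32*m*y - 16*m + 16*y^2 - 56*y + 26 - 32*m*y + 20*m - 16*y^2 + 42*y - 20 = 0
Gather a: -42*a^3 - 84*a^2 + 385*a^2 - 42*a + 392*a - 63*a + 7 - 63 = -42*a^3 + 301*a^2 + 287*a - 56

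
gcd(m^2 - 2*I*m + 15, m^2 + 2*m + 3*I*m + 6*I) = m + 3*I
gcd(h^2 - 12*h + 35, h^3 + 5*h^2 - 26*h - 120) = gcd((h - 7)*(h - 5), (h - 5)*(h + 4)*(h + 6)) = h - 5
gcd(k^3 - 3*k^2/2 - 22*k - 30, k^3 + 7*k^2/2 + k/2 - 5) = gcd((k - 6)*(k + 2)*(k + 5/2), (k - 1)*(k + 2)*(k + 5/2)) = k^2 + 9*k/2 + 5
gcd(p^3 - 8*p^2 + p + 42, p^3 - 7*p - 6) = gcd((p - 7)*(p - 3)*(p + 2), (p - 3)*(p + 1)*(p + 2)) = p^2 - p - 6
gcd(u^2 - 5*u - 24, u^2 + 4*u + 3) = u + 3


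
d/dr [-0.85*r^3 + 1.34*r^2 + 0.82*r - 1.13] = -2.55*r^2 + 2.68*r + 0.82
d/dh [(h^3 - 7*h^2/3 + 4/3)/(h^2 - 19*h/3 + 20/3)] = (9*h^4 - 114*h^3 + 313*h^2 - 304*h + 76)/(9*h^4 - 114*h^3 + 481*h^2 - 760*h + 400)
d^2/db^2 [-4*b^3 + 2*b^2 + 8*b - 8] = 4 - 24*b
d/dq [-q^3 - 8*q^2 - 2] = q*(-3*q - 16)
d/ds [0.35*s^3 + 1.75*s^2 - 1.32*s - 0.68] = 1.05*s^2 + 3.5*s - 1.32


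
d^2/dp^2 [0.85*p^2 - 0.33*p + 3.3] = 1.70000000000000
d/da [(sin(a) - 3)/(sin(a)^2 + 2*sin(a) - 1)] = (6*sin(a) + cos(a)^2 + 4)*cos(a)/(2*sin(a) - cos(a)^2)^2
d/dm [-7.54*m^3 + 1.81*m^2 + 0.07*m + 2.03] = -22.62*m^2 + 3.62*m + 0.07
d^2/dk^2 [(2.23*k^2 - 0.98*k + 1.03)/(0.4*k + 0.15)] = (2.22044604925031e-16*k^2 + 0.54755)/(0.064*k^3 + 0.072*k^2 + 0.027*k + 0.003375)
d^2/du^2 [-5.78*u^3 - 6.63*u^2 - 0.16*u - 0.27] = -34.68*u - 13.26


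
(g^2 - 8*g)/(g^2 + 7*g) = (g - 8)/(g + 7)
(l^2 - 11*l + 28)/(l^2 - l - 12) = (l - 7)/(l + 3)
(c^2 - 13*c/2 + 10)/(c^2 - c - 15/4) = 2*(c - 4)/(2*c + 3)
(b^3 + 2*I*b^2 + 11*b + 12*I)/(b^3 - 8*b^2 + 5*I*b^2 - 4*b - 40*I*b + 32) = (b - 3*I)/(b - 8)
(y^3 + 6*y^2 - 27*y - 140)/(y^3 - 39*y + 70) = (y + 4)/(y - 2)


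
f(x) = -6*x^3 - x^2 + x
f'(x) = -18*x^2 - 2*x + 1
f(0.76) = -2.45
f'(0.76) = -10.92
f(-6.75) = 1792.97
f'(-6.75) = -805.62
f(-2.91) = 136.47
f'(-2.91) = -145.61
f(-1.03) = 4.47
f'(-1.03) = -16.04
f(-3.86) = 326.32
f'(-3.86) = -259.47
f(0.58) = -0.93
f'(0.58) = -6.22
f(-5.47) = 946.61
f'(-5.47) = -526.64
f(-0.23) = -0.21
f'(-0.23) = 0.51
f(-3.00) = 150.00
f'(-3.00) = -155.00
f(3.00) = -168.00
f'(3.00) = -167.00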